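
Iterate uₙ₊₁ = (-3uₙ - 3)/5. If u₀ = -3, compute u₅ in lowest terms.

u₁ = (-3·(-3) - 3)/5 = 6/5.
u₂ = (-3·(6/5) - 3)/5 = -33/25.
u₃ = (-3·(-33/25) - 3)/5 = 24/125.
u₄ = (-3·(24/125) - 3)/5 = -447/625.
u₅ = (-3·(-447/625) - 3)/5 = -534/3125.

-534/3125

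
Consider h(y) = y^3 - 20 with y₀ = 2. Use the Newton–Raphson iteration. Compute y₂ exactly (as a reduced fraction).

h'(y) = 3y^2.
h(2) = -12, h'(2) = 12, so y₁ = 2 - (-12)/12 = 3.
h(3) = 7, h'(3) = 27, so y₂ = 3 - 7/27 = 74/27.

74/27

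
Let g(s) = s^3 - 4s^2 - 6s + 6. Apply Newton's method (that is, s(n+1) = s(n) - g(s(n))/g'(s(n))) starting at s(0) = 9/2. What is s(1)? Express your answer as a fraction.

127/25

g'(s) = 3s^2 - 8s - 6.
g(9/2) = -87/8, g'(9/2) = 75/4, so s(1) = (9/2) - (-87/8)/(75/4) = 127/25.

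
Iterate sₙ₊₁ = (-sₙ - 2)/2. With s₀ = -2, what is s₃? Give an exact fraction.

s₁ = (-(-2) - 2)/2 = 0.
s₂ = (-0 - 2)/2 = -1.
s₃ = (-(-1) - 2)/2 = -1/2.

-1/2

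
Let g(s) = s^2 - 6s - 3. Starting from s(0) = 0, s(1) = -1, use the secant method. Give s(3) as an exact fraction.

g(0) = -3, g(-1) = 4. s(2) = (-1) - 4·((-1) - 0)/(4 - (-3)) = -3/7.
g(-1) = 4, g(-3/7) = -12/49. s(3) = (-3/7) - (-12/49)·((-3/7) - (-1))/((-12/49) - 4) = -6/13.

-6/13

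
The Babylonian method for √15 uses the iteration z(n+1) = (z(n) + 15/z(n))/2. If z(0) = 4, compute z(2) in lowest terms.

z(1) = (4 + 15/4)/2 = 31/8.
z(2) = (31/8 + 15/(31/8))/2 = 1921/496.

1921/496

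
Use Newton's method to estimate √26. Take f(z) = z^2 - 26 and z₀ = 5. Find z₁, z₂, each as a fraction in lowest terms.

z₁ = 51/10, z₂ = 5201/1020

f'(z) = 2z.
f(5) = -1, f'(5) = 10, so z₁ = 5 - (-1)/10 = 51/10.
f(51/10) = 1/100, f'(51/10) = 51/5, so z₂ = (51/10) - (1/100)/(51/5) = 5201/1020.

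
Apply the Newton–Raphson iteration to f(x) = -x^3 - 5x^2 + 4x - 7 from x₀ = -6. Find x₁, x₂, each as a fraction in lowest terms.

x₁ = -259/44, x₂ = -3431071/583286

f'(x) = -3x^2 - 10x + 4.
f(-6) = 5, f'(-6) = -44, so x₁ = (-6) - 5/(-44) = -259/44.
f(-259/44) = 14175/85184, f'(-259/44) = -79539/1936, so x₂ = (-259/44) - (14175/85184)/(-79539/1936) = -3431071/583286.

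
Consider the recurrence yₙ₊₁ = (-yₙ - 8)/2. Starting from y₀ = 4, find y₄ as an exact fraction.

-9/4

y₁ = (-4 - 8)/2 = -6.
y₂ = (-(-6) - 8)/2 = -1.
y₃ = (-(-1) - 8)/2 = -7/2.
y₄ = (-(-7/2) - 8)/2 = -9/4.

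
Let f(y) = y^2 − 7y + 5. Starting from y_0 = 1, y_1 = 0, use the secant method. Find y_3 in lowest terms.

30/37

f(1) = −1, f(0) = 5. y_2 = 0 − 5·(0 − 1)/(5 − (−1)) = 5/6.
f(0) = 5, f(5/6) = −5/36. y_3 = (5/6) − (−5/36)·((5/6) − 0)/((−5/36) − 5) = 30/37.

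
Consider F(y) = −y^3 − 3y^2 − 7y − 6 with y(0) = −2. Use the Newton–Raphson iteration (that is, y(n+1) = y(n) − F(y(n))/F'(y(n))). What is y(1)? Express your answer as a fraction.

−10/7

F'(y) = −3y^2 − 6y − 7.
F(−2) = 4, F'(−2) = −7, so y(1) = (−2) − 4/(−7) = −10/7.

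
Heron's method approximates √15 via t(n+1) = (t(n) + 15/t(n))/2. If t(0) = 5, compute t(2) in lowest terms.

t(1) = (5 + 15/5)/2 = 4.
t(2) = (4 + 15/4)/2 = 31/8.

31/8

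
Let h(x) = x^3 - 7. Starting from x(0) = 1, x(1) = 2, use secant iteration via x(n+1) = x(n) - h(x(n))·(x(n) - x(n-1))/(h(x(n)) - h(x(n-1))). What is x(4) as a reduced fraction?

h(1) = -6, h(2) = 1. x(2) = 2 - 1·(2 - 1)/(1 - (-6)) = 13/7.
h(2) = 1, h(13/7) = -204/343. x(3) = (13/7) - (-204/343)·((13/7) - 2)/((-204/343) - 1) = 1045/547.
h(13/7) = -204/343, h(1045/547) = -4505136/163667323. x(4) = (1045/547) - (-4505136/163667323)·((1045/547) - (13/7))/((-4505136/163667323) - (-204/343)) = 99535299/52030837.

99535299/52030837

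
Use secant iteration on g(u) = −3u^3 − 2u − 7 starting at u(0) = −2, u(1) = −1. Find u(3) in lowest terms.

g(−2) = 21, g(−1) = −2. u(2) = (−1) − (−2)·((−1) − (−2))/((−2) − 21) = −25/23.
g(−1) = −2, g(−25/23) = −11844/12167. u(3) = (−25/23) − (−11844/12167)·((−25/23) − (−1))/((−11844/12167) − (−2)) = −7303/6245.

−7303/6245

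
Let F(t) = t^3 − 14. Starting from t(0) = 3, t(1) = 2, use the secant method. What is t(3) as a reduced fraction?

2045/842

F(3) = 13, F(2) = −6. t(2) = 2 − (−6)·(2 − 3)/((−6) − 13) = 44/19.
F(2) = −6, F(44/19) = −10842/6859. t(3) = (44/19) − (−10842/6859)·((44/19) − 2)/((−10842/6859) − (−6)) = 2045/842.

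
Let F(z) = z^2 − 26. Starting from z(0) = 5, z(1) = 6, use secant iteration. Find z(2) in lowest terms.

56/11

F(5) = −1, F(6) = 10. z(2) = 6 − 10·(6 − 5)/(10 − (−1)) = 56/11.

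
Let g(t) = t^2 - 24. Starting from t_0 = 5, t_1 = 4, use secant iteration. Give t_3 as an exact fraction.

49/10

g(5) = 1, g(4) = -8. t_2 = 4 - (-8)·(4 - 5)/((-8) - 1) = 44/9.
g(4) = -8, g(44/9) = -8/81. t_3 = (44/9) - (-8/81)·((44/9) - 4)/((-8/81) - (-8)) = 49/10.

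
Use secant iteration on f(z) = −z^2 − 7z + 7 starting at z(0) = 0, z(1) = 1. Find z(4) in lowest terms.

f(0) = 7, f(1) = −1. z(2) = 1 − (−1)·(1 − 0)/((−1) − 7) = 7/8.
f(1) = −1, f(7/8) = 7/64. z(3) = (7/8) − (7/64)·((7/8) − 1)/((7/64) − (−1)) = 63/71.
f(7/8) = 7/64, f(63/71) = 7/5041. z(4) = (63/71) − (7/5041)·((63/71) − (7/8))/((7/5041) − (7/64)) = 631/711.

631/711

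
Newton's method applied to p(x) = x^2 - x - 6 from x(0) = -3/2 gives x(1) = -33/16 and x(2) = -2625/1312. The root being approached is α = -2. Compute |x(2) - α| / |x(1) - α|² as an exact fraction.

8/41

x(1) - α = -33/16 - (-2) = -33/16 + 2 = -1/16, so |x(1) - α| = 1/16.
x(2) - α = -2625/1312 - (-2) = -2625/1312 + 2 = -1/1312, so |x(2) - α| = 1/1312.
|x(1) - α|² = 1/256.
Ratio = (1/1312) / (1/256) = 8/41.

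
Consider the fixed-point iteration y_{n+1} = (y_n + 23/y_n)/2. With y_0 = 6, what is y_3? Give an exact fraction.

92261137/19237776

y_1 = (6 + 23/6)/2 = 59/12.
y_2 = (59/12 + 23/(59/12))/2 = 6793/1416.
y_3 = (6793/1416 + 23/(6793/1416))/2 = 92261137/19237776.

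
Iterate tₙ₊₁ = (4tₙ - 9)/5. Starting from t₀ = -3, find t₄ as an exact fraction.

-4089/625

t₁ = (4·(-3) - 9)/5 = -21/5.
t₂ = (4·(-21/5) - 9)/5 = -129/25.
t₃ = (4·(-129/25) - 9)/5 = -741/125.
t₄ = (4·(-741/125) - 9)/5 = -4089/625.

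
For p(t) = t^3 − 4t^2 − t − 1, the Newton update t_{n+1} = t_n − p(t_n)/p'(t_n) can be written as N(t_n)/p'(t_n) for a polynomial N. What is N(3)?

19

p'(t) = 3t^2 − 8t − 1.
N(t) = t·p'(t) − p(t) = t·(3t^2 − 8t − 1) − (t^3 − 4t^2 − t − 1) = 2t^3 − 4t^2 + 1.
N(3) = 19.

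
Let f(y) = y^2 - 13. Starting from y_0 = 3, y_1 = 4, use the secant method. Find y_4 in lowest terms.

f(3) = -4, f(4) = 3. y_2 = 4 - 3·(4 - 3)/(3 - (-4)) = 25/7.
f(4) = 3, f(25/7) = -12/49. y_3 = (25/7) - (-12/49)·((25/7) - 4)/((-12/49) - 3) = 191/53.
f(25/7) = -12/49, f(191/53) = -36/2809. y_4 = (191/53) - (-36/2809)·((191/53) - (25/7))/((-36/2809) - (-12/49)) = 4799/1331.

4799/1331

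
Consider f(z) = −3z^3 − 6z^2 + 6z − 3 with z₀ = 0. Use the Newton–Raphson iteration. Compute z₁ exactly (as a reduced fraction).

1/2

f'(z) = −9z^2 − 12z + 6.
f(0) = −3, f'(0) = 6, so z₁ = 0 − (−3)/6 = 1/2.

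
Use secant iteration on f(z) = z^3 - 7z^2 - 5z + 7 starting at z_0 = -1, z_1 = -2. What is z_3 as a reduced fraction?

f(-1) = 4, f(-2) = -19. z_2 = (-2) - (-19)·((-2) - (-1))/((-19) - 4) = -27/23.
f(-2) = -19, f(-27/23) = 19532/12167. z_3 = (-27/23) - (19532/12167)·((-27/23) - (-2))/((19532/12167) - (-19)) = -16339/13195.

-16339/13195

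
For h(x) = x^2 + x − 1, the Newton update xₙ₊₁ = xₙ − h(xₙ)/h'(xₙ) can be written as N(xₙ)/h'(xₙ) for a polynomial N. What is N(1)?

h'(x) = 2x + 1.
N(x) = x·h'(x) − h(x) = x·(2x + 1) − (x^2 + x − 1) = x^2 + 1.
N(1) = 2.

2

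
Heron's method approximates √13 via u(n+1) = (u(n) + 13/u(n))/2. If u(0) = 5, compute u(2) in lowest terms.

u(1) = (5 + 13/5)/2 = 19/5.
u(2) = (19/5 + 13/(19/5))/2 = 343/95.

343/95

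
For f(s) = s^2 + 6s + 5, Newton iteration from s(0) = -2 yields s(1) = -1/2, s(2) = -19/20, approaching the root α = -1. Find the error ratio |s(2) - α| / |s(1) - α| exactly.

1/10

s(1) - α = -1/2 - (-1) = -1/2 + 1 = 1/2, so |s(1) - α| = 1/2.
s(2) - α = -19/20 - (-1) = -19/20 + 1 = 1/20, so |s(2) - α| = 1/20.
Ratio = (1/20) / (1/2) = 1/10.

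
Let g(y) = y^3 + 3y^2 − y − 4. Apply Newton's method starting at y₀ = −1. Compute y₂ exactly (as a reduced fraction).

−153/122

g'(y) = 3y^2 + 6y − 1.
g(−1) = −1, g'(−1) = −4, so y₁ = (−1) − (−1)/(−4) = −5/4.
g(−5/4) = −1/64, g'(−5/4) = −61/16, so y₂ = (−5/4) − (−1/64)/(−61/16) = −153/122.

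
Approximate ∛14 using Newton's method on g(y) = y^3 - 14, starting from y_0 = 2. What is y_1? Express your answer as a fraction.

g'(y) = 3y^2.
g(2) = -6, g'(2) = 12, so y_1 = 2 - (-6)/12 = 5/2.

5/2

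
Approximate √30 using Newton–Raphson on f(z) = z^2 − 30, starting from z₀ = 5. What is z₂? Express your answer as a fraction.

f'(z) = 2z.
f(5) = −5, f'(5) = 10, so z₁ = 5 − (−5)/10 = 11/2.
f(11/2) = 1/4, f'(11/2) = 11, so z₂ = (11/2) − (1/4)/11 = 241/44.

241/44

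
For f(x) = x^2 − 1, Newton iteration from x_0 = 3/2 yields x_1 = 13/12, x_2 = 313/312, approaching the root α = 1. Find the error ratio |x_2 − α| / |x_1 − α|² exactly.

x_1 − α = 13/12 − 1 = 1/12, so |x_1 − α| = 1/12.
x_2 − α = 313/312 − 1 = 1/312, so |x_2 − α| = 1/312.
|x_1 − α|² = 1/144.
Ratio = (1/312) / (1/144) = 6/13.

6/13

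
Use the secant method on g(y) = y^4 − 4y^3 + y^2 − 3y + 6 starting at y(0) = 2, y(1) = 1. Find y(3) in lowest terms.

22814/20617

g(2) = −12, g(1) = 1. y(2) = 1 − 1·(1 − 2)/(1 − (−12)) = 14/13.
g(1) = 1, g(14/13) = 7944/28561. y(3) = (14/13) − (7944/28561)·((14/13) − 1)/((7944/28561) − 1) = 22814/20617.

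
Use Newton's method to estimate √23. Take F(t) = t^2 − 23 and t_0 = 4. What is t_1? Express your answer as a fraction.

39/8

F'(t) = 2t.
F(4) = −7, F'(4) = 8, so t_1 = 4 − (−7)/8 = 39/8.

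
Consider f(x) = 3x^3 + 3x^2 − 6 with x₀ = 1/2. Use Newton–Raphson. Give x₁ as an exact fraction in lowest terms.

10/7

f'(x) = 9x^2 + 6x.
f(1/2) = −39/8, f'(1/2) = 21/4, so x₁ = (1/2) − (−39/8)/(21/4) = 10/7.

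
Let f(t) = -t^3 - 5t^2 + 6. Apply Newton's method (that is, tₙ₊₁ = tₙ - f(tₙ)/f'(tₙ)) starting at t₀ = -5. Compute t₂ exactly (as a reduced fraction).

f'(t) = -3t^2 - 10t.
f(-5) = 6, f'(-5) = -25, so t₁ = (-5) - 6/(-25) = -119/25.
f(-119/25) = 8784/15625, f'(-119/25) = -12733/625, so t₂ = (-119/25) - (8784/15625)/(-12733/625) = -1506443/318325.

-1506443/318325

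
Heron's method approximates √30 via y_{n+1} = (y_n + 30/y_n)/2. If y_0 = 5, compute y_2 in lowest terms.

y_1 = (5 + 30/5)/2 = 11/2.
y_2 = (11/2 + 30/(11/2))/2 = 241/44.

241/44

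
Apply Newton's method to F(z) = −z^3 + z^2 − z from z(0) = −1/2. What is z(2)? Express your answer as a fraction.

F'(z) = −3z^2 + 2z − 1.
F(−1/2) = 7/8, F'(−1/2) = −11/4, so z(1) = (−1/2) − (7/8)/(−11/4) = −2/11.
F(−2/11) = 294/1331, F'(−2/11) = −177/121, so z(2) = (−2/11) − (294/1331)/(−177/121) = −20/649.

−20/649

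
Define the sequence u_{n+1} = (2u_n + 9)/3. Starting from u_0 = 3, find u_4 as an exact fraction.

211/27

u_1 = (2·3 + 9)/3 = 5.
u_2 = (2·5 + 9)/3 = 19/3.
u_3 = (2·(19/3) + 9)/3 = 65/9.
u_4 = (2·(65/9) + 9)/3 = 211/27.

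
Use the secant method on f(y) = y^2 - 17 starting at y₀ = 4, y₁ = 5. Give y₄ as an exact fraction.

f(4) = -1, f(5) = 8. y₂ = 5 - 8·(5 - 4)/(8 - (-1)) = 37/9.
f(5) = 8, f(37/9) = -8/81. y₃ = (37/9) - (-8/81)·((37/9) - 5)/((-8/81) - 8) = 169/41.
f(37/9) = -8/81, f(169/41) = -16/1681. y₄ = (169/41) - (-16/1681)·((169/41) - (37/9))/((-16/1681) - (-8/81)) = 6263/1519.

6263/1519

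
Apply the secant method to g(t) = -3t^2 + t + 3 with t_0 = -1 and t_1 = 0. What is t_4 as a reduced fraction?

g(-1) = -1, g(0) = 3. t_2 = 0 - 3·(0 - (-1))/(3 - (-1)) = -3/4.
g(0) = 3, g(-3/4) = 9/16. t_3 = (-3/4) - (9/16)·((-3/4) - 0)/((9/16) - 3) = -12/13.
g(-3/4) = 9/16, g(-12/13) = -81/169. t_4 = (-12/13) - (-81/169)·((-12/13) - (-3/4))/((-81/169) - (9/16)) = -264/313.

-264/313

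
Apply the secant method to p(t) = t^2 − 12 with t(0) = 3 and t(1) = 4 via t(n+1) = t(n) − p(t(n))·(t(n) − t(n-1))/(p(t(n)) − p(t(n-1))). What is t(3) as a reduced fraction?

p(3) = −3, p(4) = 4. t(2) = 4 − 4·(4 − 3)/(4 − (−3)) = 24/7.
p(4) = 4, p(24/7) = −12/49. t(3) = (24/7) − (−12/49)·((24/7) − 4)/((−12/49) − 4) = 45/13.

45/13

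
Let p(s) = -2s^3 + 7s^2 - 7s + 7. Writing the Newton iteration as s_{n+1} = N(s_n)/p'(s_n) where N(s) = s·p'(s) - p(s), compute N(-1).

4

p'(s) = -6s^2 + 14s - 7.
N(s) = s·p'(s) - p(s) = s·(-6s^2 + 14s - 7) - (-2s^3 + 7s^2 - 7s + 7) = -4s^3 + 7s^2 - 7.
N(-1) = 4.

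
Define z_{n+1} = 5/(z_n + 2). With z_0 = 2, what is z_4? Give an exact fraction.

230/157

z_1 = 5/(2 + 2) = 5/4.
z_2 = 5/(5/4 + 2) = 20/13.
z_3 = 5/(20/13 + 2) = 65/46.
z_4 = 5/(65/46 + 2) = 230/157.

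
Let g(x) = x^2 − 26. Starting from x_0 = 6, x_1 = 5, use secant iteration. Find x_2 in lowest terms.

g(6) = 10, g(5) = −1. x_2 = 5 − (−1)·(5 − 6)/((−1) − 10) = 56/11.

56/11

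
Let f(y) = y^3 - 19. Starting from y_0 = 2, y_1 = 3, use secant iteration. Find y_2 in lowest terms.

f(2) = -11, f(3) = 8. y_2 = 3 - 8·(3 - 2)/(8 - (-11)) = 49/19.

49/19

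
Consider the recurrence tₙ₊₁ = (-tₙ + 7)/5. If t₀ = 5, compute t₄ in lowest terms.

t₁ = (-5 + 7)/5 = 2/5.
t₂ = (-(2/5) + 7)/5 = 33/25.
t₃ = (-(33/25) + 7)/5 = 142/125.
t₄ = (-(142/125) + 7)/5 = 733/625.

733/625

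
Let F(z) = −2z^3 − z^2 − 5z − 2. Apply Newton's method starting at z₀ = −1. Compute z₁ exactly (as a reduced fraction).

−5/9

F'(z) = −6z^2 − 2z − 5.
F(−1) = 4, F'(−1) = −9, so z₁ = (−1) − 4/(−9) = −5/9.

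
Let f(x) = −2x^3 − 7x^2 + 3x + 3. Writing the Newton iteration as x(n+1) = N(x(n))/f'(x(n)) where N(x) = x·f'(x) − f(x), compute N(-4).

f'(x) = −6x^2 − 14x + 3.
N(x) = x·f'(x) − f(x) = x·(−6x^2 − 14x + 3) − (−2x^3 − 7x^2 + 3x + 3) = −4x^3 − 7x^2 − 3.
N(-4) = 141.

141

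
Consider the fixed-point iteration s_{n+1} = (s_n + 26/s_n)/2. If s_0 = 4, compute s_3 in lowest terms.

1468273/287952

s_1 = (4 + 26/4)/2 = 21/4.
s_2 = (21/4 + 26/(21/4))/2 = 857/168.
s_3 = (857/168 + 26/(857/168))/2 = 1468273/287952.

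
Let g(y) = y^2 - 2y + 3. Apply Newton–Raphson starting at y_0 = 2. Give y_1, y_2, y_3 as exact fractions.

g'(y) = 2y - 2.
g(2) = 3, g'(2) = 2, so y_1 = 2 - 3/2 = 1/2.
g(1/2) = 9/4, g'(1/2) = -1, so y_2 = (1/2) - (9/4)/(-1) = 11/4.
g(11/4) = 81/16, g'(11/4) = 7/2, so y_3 = (11/4) - (81/16)/(7/2) = 73/56.

y_1 = 1/2, y_2 = 11/4, y_3 = 73/56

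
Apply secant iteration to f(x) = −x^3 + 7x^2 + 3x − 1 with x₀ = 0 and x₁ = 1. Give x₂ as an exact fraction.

f(0) = −1, f(1) = 8. x₂ = 1 − 8·(1 − 0)/(8 − (−1)) = 1/9.

1/9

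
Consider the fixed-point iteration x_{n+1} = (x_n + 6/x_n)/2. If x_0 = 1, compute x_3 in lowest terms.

x_1 = (1 + 6/1)/2 = 7/2.
x_2 = (7/2 + 6/(7/2))/2 = 73/28.
x_3 = (73/28 + 6/(73/28))/2 = 10033/4088.

10033/4088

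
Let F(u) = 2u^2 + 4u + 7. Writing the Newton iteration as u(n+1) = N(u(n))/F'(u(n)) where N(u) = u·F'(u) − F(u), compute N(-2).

1

F'(u) = 4u + 4.
N(u) = u·F'(u) − F(u) = u·(4u + 4) − (2u^2 + 4u + 7) = 2u^2 − 7.
N(-2) = 1.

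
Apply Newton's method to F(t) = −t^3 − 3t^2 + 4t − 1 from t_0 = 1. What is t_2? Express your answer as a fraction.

243/340

F'(t) = −3t^2 − 6t + 4.
F(1) = −1, F'(1) = −5, so t_1 = 1 − (−1)/(−5) = 4/5.
F(4/5) = −29/125, F'(4/5) = −68/25, so t_2 = (4/5) − (−29/125)/(−68/25) = 243/340.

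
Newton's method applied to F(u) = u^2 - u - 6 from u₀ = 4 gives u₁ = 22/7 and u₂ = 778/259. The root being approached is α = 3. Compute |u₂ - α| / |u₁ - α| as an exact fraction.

u₁ - α = 22/7 - 3 = 1/7, so |u₁ - α| = 1/7.
u₂ - α = 778/259 - 3 = 1/259, so |u₂ - α| = 1/259.
Ratio = (1/259) / (1/7) = 1/37.

1/37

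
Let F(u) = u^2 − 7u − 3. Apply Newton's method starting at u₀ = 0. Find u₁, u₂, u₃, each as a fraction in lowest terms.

F'(u) = 2u − 7.
F(0) = −3, F'(0) = −7, so u₁ = 0 − (−3)/(−7) = −3/7.
F(−3/7) = 9/49, F'(−3/7) = −55/7, so u₂ = (−3/7) − (9/49)/(−55/7) = −156/385.
F(−156/385) = 81/148225, F'(−156/385) = −3007/385, so u₃ = (−156/385) − (81/148225)/(−3007/385) = −469011/1157695.

u₁ = −3/7, u₂ = −156/385, u₃ = −469011/1157695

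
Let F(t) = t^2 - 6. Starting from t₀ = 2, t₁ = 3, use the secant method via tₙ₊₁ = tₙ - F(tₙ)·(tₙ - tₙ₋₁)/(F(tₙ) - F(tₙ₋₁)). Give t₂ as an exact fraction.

F(2) = -2, F(3) = 3. t₂ = 3 - 3·(3 - 2)/(3 - (-2)) = 12/5.

12/5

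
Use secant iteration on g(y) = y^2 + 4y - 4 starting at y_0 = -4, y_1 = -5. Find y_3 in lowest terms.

g(-4) = -4, g(-5) = 1. y_2 = (-5) - 1·((-5) - (-4))/(1 - (-4)) = -24/5.
g(-5) = 1, g(-24/5) = -4/25. y_3 = (-24/5) - (-4/25)·((-24/5) - (-5))/((-4/25) - 1) = -140/29.

-140/29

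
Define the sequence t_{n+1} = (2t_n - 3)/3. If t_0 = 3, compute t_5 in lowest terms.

t_1 = (2·3 - 3)/3 = 1.
t_2 = (2·1 - 3)/3 = -1/3.
t_3 = (2·(-1/3) - 3)/3 = -11/9.
t_4 = (2·(-11/9) - 3)/3 = -49/27.
t_5 = (2·(-49/27) - 3)/3 = -179/81.

-179/81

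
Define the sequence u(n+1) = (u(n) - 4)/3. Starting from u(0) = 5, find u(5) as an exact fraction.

u(1) = (5 - 4)/3 = 1/3.
u(2) = ((1/3) - 4)/3 = -11/9.
u(3) = ((-11/9) - 4)/3 = -47/27.
u(4) = ((-47/27) - 4)/3 = -155/81.
u(5) = ((-155/81) - 4)/3 = -479/243.

-479/243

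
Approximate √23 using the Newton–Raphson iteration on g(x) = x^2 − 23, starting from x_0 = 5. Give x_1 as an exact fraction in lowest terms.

24/5

g'(x) = 2x.
g(5) = 2, g'(5) = 10, so x_1 = 5 − 2/10 = 24/5.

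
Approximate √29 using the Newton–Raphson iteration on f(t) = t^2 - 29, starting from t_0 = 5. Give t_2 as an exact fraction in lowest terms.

f'(t) = 2t.
f(5) = -4, f'(5) = 10, so t_1 = 5 - (-4)/10 = 27/5.
f(27/5) = 4/25, f'(27/5) = 54/5, so t_2 = (27/5) - (4/25)/(54/5) = 727/135.

727/135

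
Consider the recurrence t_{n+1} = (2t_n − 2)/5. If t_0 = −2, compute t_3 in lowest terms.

t_1 = (2·(−2) − 2)/5 = −6/5.
t_2 = (2·(−6/5) − 2)/5 = −22/25.
t_3 = (2·(−22/25) − 2)/5 = −94/125.

−94/125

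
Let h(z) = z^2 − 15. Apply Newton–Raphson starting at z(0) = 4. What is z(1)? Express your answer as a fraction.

h'(z) = 2z.
h(4) = 1, h'(4) = 8, so z(1) = 4 − 1/8 = 31/8.

31/8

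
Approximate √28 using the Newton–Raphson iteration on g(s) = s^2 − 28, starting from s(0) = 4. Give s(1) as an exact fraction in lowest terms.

11/2

g'(s) = 2s.
g(4) = −12, g'(4) = 8, so s(1) = 4 − (−12)/8 = 11/2.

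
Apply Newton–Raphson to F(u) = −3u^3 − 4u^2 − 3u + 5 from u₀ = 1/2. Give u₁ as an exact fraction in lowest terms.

F'(u) = −9u^2 − 8u − 3.
F(1/2) = 17/8, F'(1/2) = −37/4, so u₁ = (1/2) − (17/8)/(−37/4) = 27/37.

27/37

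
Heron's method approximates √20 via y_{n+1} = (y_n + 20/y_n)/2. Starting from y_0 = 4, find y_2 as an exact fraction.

161/36

y_1 = (4 + 20/4)/2 = 9/2.
y_2 = (9/2 + 20/(9/2))/2 = 161/36.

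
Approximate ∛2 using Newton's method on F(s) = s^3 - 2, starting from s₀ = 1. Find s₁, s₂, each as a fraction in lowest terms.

F'(s) = 3s^2.
F(1) = -1, F'(1) = 3, so s₁ = 1 - (-1)/3 = 4/3.
F(4/3) = 10/27, F'(4/3) = 16/3, so s₂ = (4/3) - (10/27)/(16/3) = 91/72.

s₁ = 4/3, s₂ = 91/72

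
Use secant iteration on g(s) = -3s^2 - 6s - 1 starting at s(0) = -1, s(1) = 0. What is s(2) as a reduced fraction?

-1/3

g(-1) = 2, g(0) = -1. s(2) = 0 - (-1)·(0 - (-1))/((-1) - 2) = -1/3.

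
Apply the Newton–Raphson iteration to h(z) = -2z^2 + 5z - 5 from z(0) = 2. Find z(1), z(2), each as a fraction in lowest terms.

z(1) = 1, z(2) = 3

h'(z) = -4z + 5.
h(2) = -3, h'(2) = -3, so z(1) = 2 - (-3)/(-3) = 1.
h(1) = -2, h'(1) = 1, so z(2) = 1 - (-2)/1 = 3.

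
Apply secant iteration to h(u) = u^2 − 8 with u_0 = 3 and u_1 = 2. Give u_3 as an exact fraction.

17/6

h(3) = 1, h(2) = −4. u_2 = 2 − (−4)·(2 − 3)/((−4) − 1) = 14/5.
h(2) = −4, h(14/5) = −4/25. u_3 = (14/5) − (−4/25)·((14/5) − 2)/((−4/25) − (−4)) = 17/6.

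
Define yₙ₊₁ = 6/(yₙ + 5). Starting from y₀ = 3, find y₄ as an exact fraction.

834/833

y₁ = 6/(3 + 5) = 3/4.
y₂ = 6/(3/4 + 5) = 24/23.
y₃ = 6/(24/23 + 5) = 138/139.
y₄ = 6/(138/139 + 5) = 834/833.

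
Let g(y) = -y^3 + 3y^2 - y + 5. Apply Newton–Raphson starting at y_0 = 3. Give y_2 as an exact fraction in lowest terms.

4977/1565

g'(y) = -3y^2 + 6y - 1.
g(3) = 2, g'(3) = -10, so y_1 = 3 - 2/(-10) = 16/5.
g(16/5) = -31/125, g'(16/5) = -313/25, so y_2 = (16/5) - (-31/125)/(-313/25) = 4977/1565.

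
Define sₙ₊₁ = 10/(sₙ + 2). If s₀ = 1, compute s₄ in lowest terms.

s₁ = 10/(1 + 2) = 10/3.
s₂ = 10/(10/3 + 2) = 15/8.
s₃ = 10/(15/8 + 2) = 80/31.
s₄ = 10/(80/31 + 2) = 155/71.

155/71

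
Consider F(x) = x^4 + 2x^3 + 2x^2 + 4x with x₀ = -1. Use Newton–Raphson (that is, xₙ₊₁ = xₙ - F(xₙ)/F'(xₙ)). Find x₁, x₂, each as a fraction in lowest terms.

x₁ = 1/2, x₂ = 19/128

F'(x) = 4x^3 + 6x^2 + 4x + 4.
F(-1) = -3, F'(-1) = 2, so x₁ = (-1) - (-3)/2 = 1/2.
F(1/2) = 45/16, F'(1/2) = 8, so x₂ = (1/2) - (45/16)/8 = 19/128.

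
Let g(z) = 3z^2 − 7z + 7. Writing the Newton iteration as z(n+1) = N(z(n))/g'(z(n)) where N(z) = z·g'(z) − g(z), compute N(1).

g'(z) = 6z − 7.
N(z) = z·g'(z) − g(z) = z·(6z − 7) − (3z^2 − 7z + 7) = 3z^2 − 7.
N(1) = −4.

−4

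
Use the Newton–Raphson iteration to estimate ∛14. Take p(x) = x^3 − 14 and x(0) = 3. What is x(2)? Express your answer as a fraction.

p'(x) = 3x^2.
p(3) = 13, p'(3) = 27, so x(1) = 3 − 13/27 = 68/27.
p(68/27) = 38870/19683, p'(68/27) = 4624/243, so x(2) = (68/27) − (38870/19683)/(4624/243) = 452213/187272.

452213/187272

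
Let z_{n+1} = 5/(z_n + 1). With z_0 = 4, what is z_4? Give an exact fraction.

35/17

z_1 = 5/(4 + 1) = 1.
z_2 = 5/(1 + 1) = 5/2.
z_3 = 5/(5/2 + 1) = 10/7.
z_4 = 5/(10/7 + 1) = 35/17.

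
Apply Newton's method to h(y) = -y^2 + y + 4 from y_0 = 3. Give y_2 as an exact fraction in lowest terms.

h'(y) = -2y + 1.
h(3) = -2, h'(3) = -5, so y_1 = 3 - (-2)/(-5) = 13/5.
h(13/5) = -4/25, h'(13/5) = -21/5, so y_2 = (13/5) - (-4/25)/(-21/5) = 269/105.

269/105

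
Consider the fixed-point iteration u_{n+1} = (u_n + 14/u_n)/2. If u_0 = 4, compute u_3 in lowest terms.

403201/107760

u_1 = (4 + 14/4)/2 = 15/4.
u_2 = (15/4 + 14/(15/4))/2 = 449/120.
u_3 = (449/120 + 14/(449/120))/2 = 403201/107760.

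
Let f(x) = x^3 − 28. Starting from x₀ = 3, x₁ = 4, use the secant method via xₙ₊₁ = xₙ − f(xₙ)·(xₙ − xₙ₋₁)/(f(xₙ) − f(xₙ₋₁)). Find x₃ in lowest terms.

12901/4252

f(3) = −1, f(4) = 36. x₂ = 4 − 36·(4 − 3)/(36 − (−1)) = 112/37.
f(4) = 36, f(112/37) = −13356/50653. x₃ = (112/37) − (−13356/50653)·((112/37) − 4)/((−13356/50653) − 36) = 12901/4252.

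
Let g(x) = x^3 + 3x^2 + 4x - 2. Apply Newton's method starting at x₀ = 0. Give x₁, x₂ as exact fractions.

x₁ = 1/2, x₂ = 12/31

g'(x) = 3x^2 + 6x + 4.
g(0) = -2, g'(0) = 4, so x₁ = 0 - (-2)/4 = 1/2.
g(1/2) = 7/8, g'(1/2) = 31/4, so x₂ = (1/2) - (7/8)/(31/4) = 12/31.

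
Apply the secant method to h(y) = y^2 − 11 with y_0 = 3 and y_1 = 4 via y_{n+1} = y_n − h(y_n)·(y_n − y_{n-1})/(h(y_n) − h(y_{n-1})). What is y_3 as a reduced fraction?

h(3) = −2, h(4) = 5. y_2 = 4 − 5·(4 − 3)/(5 − (−2)) = 23/7.
h(4) = 5, h(23/7) = −10/49. y_3 = (23/7) − (−10/49)·((23/7) − 4)/((−10/49) − 5) = 169/51.

169/51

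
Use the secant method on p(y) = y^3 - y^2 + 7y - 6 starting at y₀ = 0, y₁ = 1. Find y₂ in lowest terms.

p(0) = -6, p(1) = 1. y₂ = 1 - 1·(1 - 0)/(1 - (-6)) = 6/7.

6/7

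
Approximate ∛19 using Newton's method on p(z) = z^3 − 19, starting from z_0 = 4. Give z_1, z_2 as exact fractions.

z_1 = 49/16, z_2 = 52187/19208

p'(z) = 3z^2.
p(4) = 45, p'(4) = 48, so z_1 = 4 − 45/48 = 49/16.
p(49/16) = 39825/4096, p'(49/16) = 7203/256, so z_2 = (49/16) − (39825/4096)/(7203/256) = 52187/19208.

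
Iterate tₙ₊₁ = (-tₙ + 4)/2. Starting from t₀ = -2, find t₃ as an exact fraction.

7/4

t₁ = (-(-2) + 4)/2 = 3.
t₂ = (-3 + 4)/2 = 1/2.
t₃ = (-(1/2) + 4)/2 = 7/4.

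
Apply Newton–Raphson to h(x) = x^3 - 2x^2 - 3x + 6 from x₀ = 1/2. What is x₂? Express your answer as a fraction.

9739/5882

h'(x) = 3x^2 - 4x - 3.
h(1/2) = 33/8, h'(1/2) = -17/4, so x₁ = (1/2) - (33/8)/(-17/4) = 25/17.
h(25/17) = 2178/4913, h'(25/17) = -692/289, so x₂ = (25/17) - (2178/4913)/(-692/289) = 9739/5882.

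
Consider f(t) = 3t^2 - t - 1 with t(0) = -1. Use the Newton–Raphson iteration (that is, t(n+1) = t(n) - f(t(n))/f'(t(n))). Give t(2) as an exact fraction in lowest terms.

-97/217

f'(t) = 6t - 1.
f(-1) = 3, f'(-1) = -7, so t(1) = (-1) - 3/(-7) = -4/7.
f(-4/7) = 27/49, f'(-4/7) = -31/7, so t(2) = (-4/7) - (27/49)/(-31/7) = -97/217.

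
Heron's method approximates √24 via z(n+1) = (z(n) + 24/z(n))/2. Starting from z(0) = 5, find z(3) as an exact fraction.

46099201/9409960

z(1) = (5 + 24/5)/2 = 49/10.
z(2) = (49/10 + 24/(49/10))/2 = 4801/980.
z(3) = (4801/980 + 24/(4801/980))/2 = 46099201/9409960.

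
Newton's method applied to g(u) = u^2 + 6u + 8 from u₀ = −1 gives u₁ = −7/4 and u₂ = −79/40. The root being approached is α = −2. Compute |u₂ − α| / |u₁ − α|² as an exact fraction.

u₁ − α = −7/4 − (−2) = −7/4 + 2 = 1/4, so |u₁ − α| = 1/4.
u₂ − α = −79/40 − (−2) = −79/40 + 2 = 1/40, so |u₂ − α| = 1/40.
|u₁ − α|² = 1/16.
Ratio = (1/40) / (1/16) = 2/5.

2/5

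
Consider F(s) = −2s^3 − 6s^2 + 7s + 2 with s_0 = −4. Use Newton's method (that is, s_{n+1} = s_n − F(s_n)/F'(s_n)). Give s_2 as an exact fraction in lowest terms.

F'(s) = −6s^2 − 12s + 7.
F(−4) = 6, F'(−4) = −41, so s_1 = (−4) − 6/(−41) = −158/41.
F(−158/41) = 26136/68921, F'(−158/41) = −60281/1681, so s_2 = (−158/41) − (26136/68921)/(−60281/1681) = −9498262/2471521.

−9498262/2471521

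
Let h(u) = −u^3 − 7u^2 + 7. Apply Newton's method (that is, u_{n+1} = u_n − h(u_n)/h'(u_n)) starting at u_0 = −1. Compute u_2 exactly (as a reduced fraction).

h'(u) = −3u^2 − 14u.
h(−1) = 1, h'(−1) = 11, so u_1 = (−1) − 1/11 = −12/11.
h(−12/11) = −43/1331, h'(−12/11) = 1416/121, so u_2 = (−12/11) − (−43/1331)/(1416/121) = −16949/15576.

−16949/15576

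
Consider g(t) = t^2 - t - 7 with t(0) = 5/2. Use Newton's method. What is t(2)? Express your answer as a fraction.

4601/1440

g'(t) = 2t - 1.
g(5/2) = -13/4, g'(5/2) = 4, so t(1) = (5/2) - (-13/4)/4 = 53/16.
g(53/16) = 169/256, g'(53/16) = 45/8, so t(2) = (53/16) - (169/256)/(45/8) = 4601/1440.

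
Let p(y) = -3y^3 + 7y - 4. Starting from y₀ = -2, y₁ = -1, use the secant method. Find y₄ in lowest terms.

p(-2) = 6, p(-1) = -8. y₂ = (-1) - (-8)·((-1) - (-2))/((-8) - 6) = -11/7.
p(-1) = -8, p(-11/7) = -1152/343. y₃ = (-11/7) - (-1152/343)·((-11/7) - (-1))/((-1152/343) - (-8)) = -395/199.
p(-11/7) = -1152/343, p(-395/199) = 43870464/7880599. y₄ = (-395/199) - (43870464/7880599)·((-395/199) - (-11/7))/((43870464/7880599) - (-1152/343)) = -36168593/20942725.

-36168593/20942725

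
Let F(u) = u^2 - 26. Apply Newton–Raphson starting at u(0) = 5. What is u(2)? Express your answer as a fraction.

5201/1020

F'(u) = 2u.
F(5) = -1, F'(5) = 10, so u(1) = 5 - (-1)/10 = 51/10.
F(51/10) = 1/100, F'(51/10) = 51/5, so u(2) = (51/10) - (1/100)/(51/5) = 5201/1020.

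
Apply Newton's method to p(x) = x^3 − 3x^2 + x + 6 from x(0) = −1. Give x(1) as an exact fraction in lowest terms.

−11/10

p'(x) = 3x^2 − 6x + 1.
p(−1) = 1, p'(−1) = 10, so x(1) = (−1) − 1/10 = −11/10.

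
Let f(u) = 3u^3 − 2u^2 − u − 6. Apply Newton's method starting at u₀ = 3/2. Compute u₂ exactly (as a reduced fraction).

f'(u) = 9u^2 − 4u − 1.
f(3/2) = −15/8, f'(3/2) = 53/4, so u₁ = (3/2) − (−15/8)/(53/4) = 87/53.
f(87/53) = 35550/148877, f'(87/53) = 46868/2809, so u₂ = (87/53) − (35550/148877)/(46868/2809) = 2020983/1242002.

2020983/1242002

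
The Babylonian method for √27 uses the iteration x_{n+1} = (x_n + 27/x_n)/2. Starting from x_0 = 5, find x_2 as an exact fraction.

x_1 = (5 + 27/5)/2 = 26/5.
x_2 = (26/5 + 27/(26/5))/2 = 1351/260.

1351/260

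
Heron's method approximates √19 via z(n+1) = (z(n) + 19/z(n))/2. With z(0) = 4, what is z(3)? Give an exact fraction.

11916881/2733920

z(1) = (4 + 19/4)/2 = 35/8.
z(2) = (35/8 + 19/(35/8))/2 = 2441/560.
z(3) = (2441/560 + 19/(2441/560))/2 = 11916881/2733920.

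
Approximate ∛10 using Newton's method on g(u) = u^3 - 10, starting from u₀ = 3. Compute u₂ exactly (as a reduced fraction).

g'(u) = 3u^2.
g(3) = 17, g'(3) = 27, so u₁ = 3 - 17/27 = 64/27.
g(64/27) = 65314/19683, g'(64/27) = 4096/243, so u₂ = (64/27) - (65314/19683)/(4096/243) = 360559/165888.

360559/165888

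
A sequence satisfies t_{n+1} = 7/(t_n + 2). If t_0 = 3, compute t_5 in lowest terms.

1799/997

t_1 = 7/(3 + 2) = 7/5.
t_2 = 7/(7/5 + 2) = 35/17.
t_3 = 7/(35/17 + 2) = 119/69.
t_4 = 7/(119/69 + 2) = 483/257.
t_5 = 7/(483/257 + 2) = 1799/997.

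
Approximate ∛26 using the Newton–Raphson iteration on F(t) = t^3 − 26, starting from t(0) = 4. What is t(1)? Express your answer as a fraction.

77/24

F'(t) = 3t^2.
F(4) = 38, F'(4) = 48, so t(1) = 4 − 38/48 = 77/24.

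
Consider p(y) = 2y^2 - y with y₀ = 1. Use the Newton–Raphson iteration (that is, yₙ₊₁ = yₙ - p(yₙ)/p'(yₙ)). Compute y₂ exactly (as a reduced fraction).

8/15

p'(y) = 4y - 1.
p(1) = 1, p'(1) = 3, so y₁ = 1 - 1/3 = 2/3.
p(2/3) = 2/9, p'(2/3) = 5/3, so y₂ = (2/3) - (2/9)/(5/3) = 8/15.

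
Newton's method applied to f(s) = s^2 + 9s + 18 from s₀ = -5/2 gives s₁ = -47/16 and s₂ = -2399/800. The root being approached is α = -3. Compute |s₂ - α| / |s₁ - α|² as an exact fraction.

8/25

s₁ - α = -47/16 - (-3) = -47/16 + 3 = 1/16, so |s₁ - α| = 1/16.
s₂ - α = -2399/800 - (-3) = -2399/800 + 3 = 1/800, so |s₂ - α| = 1/800.
|s₁ - α|² = 1/256.
Ratio = (1/800) / (1/256) = 8/25.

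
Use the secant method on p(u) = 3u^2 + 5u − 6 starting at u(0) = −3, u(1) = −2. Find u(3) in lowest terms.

−102/41

p(−3) = 6, p(−2) = −4. u(2) = (−2) − (−4)·((−2) − (−3))/((−4) − 6) = −12/5.
p(−2) = −4, p(−12/5) = −18/25. u(3) = (−12/5) − (−18/25)·((−12/5) − (−2))/((−18/25) − (−4)) = −102/41.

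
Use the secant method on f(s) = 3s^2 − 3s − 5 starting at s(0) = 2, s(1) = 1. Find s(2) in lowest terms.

f(2) = 1, f(1) = −5. s(2) = 1 − (−5)·(1 − 2)/((−5) − 1) = 11/6.

11/6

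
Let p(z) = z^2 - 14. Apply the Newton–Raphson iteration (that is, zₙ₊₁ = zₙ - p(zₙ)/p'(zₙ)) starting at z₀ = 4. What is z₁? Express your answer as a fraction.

15/4

p'(z) = 2z.
p(4) = 2, p'(4) = 8, so z₁ = 4 - 2/8 = 15/4.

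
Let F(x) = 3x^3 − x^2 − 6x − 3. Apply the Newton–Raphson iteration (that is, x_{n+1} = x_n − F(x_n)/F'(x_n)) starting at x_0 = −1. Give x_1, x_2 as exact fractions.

F'(x) = 9x^2 − 2x − 6.
F(−1) = −1, F'(−1) = 5, so x_1 = (−1) − (−1)/5 = −4/5.
F(−4/5) = −47/125, F'(−4/5) = 34/25, so x_2 = (−4/5) − (−47/125)/(34/25) = −89/170.

x_1 = −4/5, x_2 = −89/170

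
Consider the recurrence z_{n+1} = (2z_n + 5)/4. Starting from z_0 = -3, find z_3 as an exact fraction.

29/16

z_1 = (2·(-3) + 5)/4 = -1/4.
z_2 = (2·(-1/4) + 5)/4 = 9/8.
z_3 = (2·(9/8) + 5)/4 = 29/16.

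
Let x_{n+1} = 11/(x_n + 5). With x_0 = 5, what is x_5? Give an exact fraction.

30206/18295

x_1 = 11/(5 + 5) = 11/10.
x_2 = 11/(11/10 + 5) = 110/61.
x_3 = 11/(110/61 + 5) = 671/415.
x_4 = 11/(671/415 + 5) = 4565/2746.
x_5 = 11/(4565/2746 + 5) = 30206/18295.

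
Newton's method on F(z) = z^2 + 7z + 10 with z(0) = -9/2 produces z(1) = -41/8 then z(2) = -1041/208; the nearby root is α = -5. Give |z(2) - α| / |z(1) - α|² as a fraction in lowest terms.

4/13

z(1) - α = -41/8 - (-5) = -41/8 + 5 = -1/8, so |z(1) - α| = 1/8.
z(2) - α = -1041/208 - (-5) = -1041/208 + 5 = -1/208, so |z(2) - α| = 1/208.
|z(1) - α|² = 1/64.
Ratio = (1/208) / (1/64) = 4/13.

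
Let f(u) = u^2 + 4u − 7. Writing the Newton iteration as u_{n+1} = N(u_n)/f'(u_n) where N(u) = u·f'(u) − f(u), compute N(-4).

23

f'(u) = 2u + 4.
N(u) = u·f'(u) − f(u) = u·(2u + 4) − (u^2 + 4u − 7) = u^2 + 7.
N(-4) = 23.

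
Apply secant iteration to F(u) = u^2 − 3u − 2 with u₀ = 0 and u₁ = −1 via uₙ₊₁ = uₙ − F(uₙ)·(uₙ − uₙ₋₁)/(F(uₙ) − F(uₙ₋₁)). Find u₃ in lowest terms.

F(0) = −2, F(−1) = 2. u₂ = (−1) − 2·((−1) − 0)/(2 − (−2)) = −1/2.
F(−1) = 2, F(−1/2) = −1/4. u₃ = (−1/2) − (−1/4)·((−1/2) − (−1))/((−1/4) − 2) = −5/9.

−5/9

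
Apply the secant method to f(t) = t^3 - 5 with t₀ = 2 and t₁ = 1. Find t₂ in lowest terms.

f(2) = 3, f(1) = -4. t₂ = 1 - (-4)·(1 - 2)/((-4) - 3) = 11/7.

11/7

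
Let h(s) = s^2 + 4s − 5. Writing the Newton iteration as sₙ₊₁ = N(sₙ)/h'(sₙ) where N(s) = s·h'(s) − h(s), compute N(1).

6

h'(s) = 2s + 4.
N(s) = s·h'(s) − h(s) = s·(2s + 4) − (s^2 + 4s − 5) = s^2 + 5.
N(1) = 6.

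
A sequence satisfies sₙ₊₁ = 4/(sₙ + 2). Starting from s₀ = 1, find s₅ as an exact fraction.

s₁ = 4/(1 + 2) = 4/3.
s₂ = 4/(4/3 + 2) = 6/5.
s₃ = 4/(6/5 + 2) = 5/4.
s₄ = 4/(5/4 + 2) = 16/13.
s₅ = 4/(16/13 + 2) = 26/21.

26/21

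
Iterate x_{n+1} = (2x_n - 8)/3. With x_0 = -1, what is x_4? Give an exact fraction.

-536/81

x_1 = (2·(-1) - 8)/3 = -10/3.
x_2 = (2·(-10/3) - 8)/3 = -44/9.
x_3 = (2·(-44/9) - 8)/3 = -160/27.
x_4 = (2·(-160/27) - 8)/3 = -536/81.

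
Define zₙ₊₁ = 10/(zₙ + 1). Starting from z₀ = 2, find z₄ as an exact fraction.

430/173

z₁ = 10/(2 + 1) = 10/3.
z₂ = 10/(10/3 + 1) = 30/13.
z₃ = 10/(30/13 + 1) = 130/43.
z₄ = 10/(130/43 + 1) = 430/173.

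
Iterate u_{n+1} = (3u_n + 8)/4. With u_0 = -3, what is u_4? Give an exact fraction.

u_1 = (3·(-3) + 8)/4 = -1/4.
u_2 = (3·(-1/4) + 8)/4 = 29/16.
u_3 = (3·(29/16) + 8)/4 = 215/64.
u_4 = (3·(215/64) + 8)/4 = 1157/256.

1157/256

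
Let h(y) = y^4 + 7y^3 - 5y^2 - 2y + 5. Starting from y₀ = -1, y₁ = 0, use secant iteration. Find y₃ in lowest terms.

-3645/2017

h(-1) = -4, h(0) = 5. y₂ = 0 - 5·(0 - (-1))/(5 - (-4)) = -5/9.
h(0) = 5, h(-5/9) = 22720/6561. y₃ = (-5/9) - (22720/6561)·((-5/9) - 0)/((22720/6561) - 5) = -3645/2017.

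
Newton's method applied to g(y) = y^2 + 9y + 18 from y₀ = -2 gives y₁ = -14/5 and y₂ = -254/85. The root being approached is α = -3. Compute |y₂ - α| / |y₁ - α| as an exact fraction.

1/17

y₁ - α = -14/5 - (-3) = -14/5 + 3 = 1/5, so |y₁ - α| = 1/5.
y₂ - α = -254/85 - (-3) = -254/85 + 3 = 1/85, so |y₂ - α| = 1/85.
Ratio = (1/85) / (1/5) = 1/17.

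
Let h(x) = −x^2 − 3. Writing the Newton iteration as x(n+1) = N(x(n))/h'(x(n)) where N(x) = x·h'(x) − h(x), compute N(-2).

h'(x) = −2x.
N(x) = x·h'(x) − h(x) = x·(−2x) − (−x^2 − 3) = −x^2 + 3.
N(-2) = −1.

−1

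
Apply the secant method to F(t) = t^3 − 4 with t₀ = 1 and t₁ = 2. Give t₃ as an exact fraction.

169/109

F(1) = −3, F(2) = 4. t₂ = 2 − 4·(2 − 1)/(4 − (−3)) = 10/7.
F(2) = 4, F(10/7) = −372/343. t₃ = (10/7) − (−372/343)·((10/7) − 2)/((−372/343) − 4) = 169/109.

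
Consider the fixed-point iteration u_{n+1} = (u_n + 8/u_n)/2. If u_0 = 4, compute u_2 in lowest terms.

u_1 = (4 + 8/4)/2 = 3.
u_2 = (3 + 8/3)/2 = 17/6.

17/6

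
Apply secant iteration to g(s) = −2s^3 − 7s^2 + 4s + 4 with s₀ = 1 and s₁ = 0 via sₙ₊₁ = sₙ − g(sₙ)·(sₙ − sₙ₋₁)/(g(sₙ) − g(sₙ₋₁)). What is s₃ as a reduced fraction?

25/18

g(1) = −1, g(0) = 4. s₂ = 0 − 4·(0 − 1)/(4 − (−1)) = 4/5.
g(0) = 4, g(4/5) = 212/125. s₃ = (4/5) − (212/125)·((4/5) − 0)/((212/125) − 4) = 25/18.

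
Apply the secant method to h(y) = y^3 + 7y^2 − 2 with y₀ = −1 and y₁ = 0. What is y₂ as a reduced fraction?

−1/3

h(−1) = 4, h(0) = −2. y₂ = 0 − (−2)·(0 − (−1))/((−2) − 4) = −1/3.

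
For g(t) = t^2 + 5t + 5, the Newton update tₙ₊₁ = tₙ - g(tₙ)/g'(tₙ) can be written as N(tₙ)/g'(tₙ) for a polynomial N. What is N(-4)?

g'(t) = 2t + 5.
N(t) = t·g'(t) - g(t) = t·(2t + 5) - (t^2 + 5t + 5) = t^2 - 5.
N(-4) = 11.

11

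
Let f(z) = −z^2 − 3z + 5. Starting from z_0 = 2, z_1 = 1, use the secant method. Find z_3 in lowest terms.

f(2) = −5, f(1) = 1. z_2 = 1 − 1·(1 − 2)/(1 − (−5)) = 7/6.
f(1) = 1, f(7/6) = 5/36. z_3 = (7/6) − (5/36)·((7/6) − 1)/((5/36) − 1) = 37/31.

37/31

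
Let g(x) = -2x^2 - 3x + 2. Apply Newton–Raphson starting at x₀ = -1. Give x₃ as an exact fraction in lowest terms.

-2650/1261

g'(x) = -4x - 3.
g(-1) = 3, g'(-1) = 1, so x₁ = (-1) - 3/1 = -4.
g(-4) = -18, g'(-4) = 13, so x₂ = (-4) - (-18)/13 = -34/13.
g(-34/13) = -648/169, g'(-34/13) = 97/13, so x₃ = (-34/13) - (-648/169)/(97/13) = -2650/1261.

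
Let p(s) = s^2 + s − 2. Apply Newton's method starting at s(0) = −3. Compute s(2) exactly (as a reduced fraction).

−171/85

p'(s) = 2s + 1.
p(−3) = 4, p'(−3) = −5, so s(1) = (−3) − 4/(−5) = −11/5.
p(−11/5) = 16/25, p'(−11/5) = −17/5, so s(2) = (−11/5) − (16/25)/(−17/5) = −171/85.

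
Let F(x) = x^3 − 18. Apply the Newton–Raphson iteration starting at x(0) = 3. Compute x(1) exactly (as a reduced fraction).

8/3

F'(x) = 3x^2.
F(3) = 9, F'(3) = 27, so x(1) = 3 − 9/27 = 8/3.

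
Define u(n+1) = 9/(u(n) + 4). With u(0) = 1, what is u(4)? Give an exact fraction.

u(1) = 9/(1 + 4) = 9/5.
u(2) = 9/(9/5 + 4) = 45/29.
u(3) = 9/(45/29 + 4) = 261/161.
u(4) = 9/(261/161 + 4) = 1449/905.

1449/905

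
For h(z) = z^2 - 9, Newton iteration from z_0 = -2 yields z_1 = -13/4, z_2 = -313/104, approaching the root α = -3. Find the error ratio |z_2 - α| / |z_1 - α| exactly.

1/26

z_1 - α = -13/4 - (-3) = -13/4 + 3 = -1/4, so |z_1 - α| = 1/4.
z_2 - α = -313/104 - (-3) = -313/104 + 3 = -1/104, so |z_2 - α| = 1/104.
Ratio = (1/104) / (1/4) = 1/26.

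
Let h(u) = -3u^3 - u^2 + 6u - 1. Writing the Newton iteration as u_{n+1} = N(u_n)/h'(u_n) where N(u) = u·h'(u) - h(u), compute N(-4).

h'(u) = -9u^2 - 2u + 6.
N(u) = u·h'(u) - h(u) = u·(-9u^2 - 2u + 6) - (-3u^3 - u^2 + 6u - 1) = -6u^3 - u^2 + 1.
N(-4) = 369.

369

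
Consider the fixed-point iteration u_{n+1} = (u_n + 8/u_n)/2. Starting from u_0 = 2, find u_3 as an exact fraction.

577/204

u_1 = (2 + 8/2)/2 = 3.
u_2 = (3 + 8/3)/2 = 17/6.
u_3 = (17/6 + 8/(17/6))/2 = 577/204.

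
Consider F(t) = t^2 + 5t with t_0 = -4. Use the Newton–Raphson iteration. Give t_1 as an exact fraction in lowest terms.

F'(t) = 2t + 5.
F(-4) = -4, F'(-4) = -3, so t_1 = (-4) - (-4)/(-3) = -16/3.

-16/3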